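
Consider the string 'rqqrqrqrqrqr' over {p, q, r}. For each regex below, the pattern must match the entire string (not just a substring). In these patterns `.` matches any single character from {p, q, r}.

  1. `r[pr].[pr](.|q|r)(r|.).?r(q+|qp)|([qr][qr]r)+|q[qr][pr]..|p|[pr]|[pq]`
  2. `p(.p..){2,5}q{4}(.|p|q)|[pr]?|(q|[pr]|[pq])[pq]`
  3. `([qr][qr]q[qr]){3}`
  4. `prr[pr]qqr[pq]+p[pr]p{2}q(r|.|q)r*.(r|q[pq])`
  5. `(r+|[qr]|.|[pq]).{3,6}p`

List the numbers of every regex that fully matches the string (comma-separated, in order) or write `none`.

1 → no match
2 → no match
3 → match
4 → no match — must start with 'prr'
5 → no match — must end with 'p'

3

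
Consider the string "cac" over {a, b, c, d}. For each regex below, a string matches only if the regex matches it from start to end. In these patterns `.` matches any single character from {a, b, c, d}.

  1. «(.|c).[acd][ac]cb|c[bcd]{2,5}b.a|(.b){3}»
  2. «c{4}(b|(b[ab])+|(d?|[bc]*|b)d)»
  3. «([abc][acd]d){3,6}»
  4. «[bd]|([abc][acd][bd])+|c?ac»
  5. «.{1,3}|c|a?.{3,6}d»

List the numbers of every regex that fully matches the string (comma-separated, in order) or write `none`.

1 → no match
2 → no match
3 → no match — must end with "d"
4 → match
5 → match

4, 5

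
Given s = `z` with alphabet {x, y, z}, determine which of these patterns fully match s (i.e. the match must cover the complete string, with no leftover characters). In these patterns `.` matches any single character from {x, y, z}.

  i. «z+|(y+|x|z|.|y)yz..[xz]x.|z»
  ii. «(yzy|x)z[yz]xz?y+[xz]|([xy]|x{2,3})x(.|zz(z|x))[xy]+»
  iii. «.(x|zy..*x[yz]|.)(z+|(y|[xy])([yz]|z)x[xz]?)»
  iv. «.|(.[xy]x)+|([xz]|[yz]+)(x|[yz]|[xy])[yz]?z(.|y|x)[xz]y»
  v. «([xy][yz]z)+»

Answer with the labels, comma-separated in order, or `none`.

i → match
ii → no match
iii → no match
iv → match
v → no match

i, iv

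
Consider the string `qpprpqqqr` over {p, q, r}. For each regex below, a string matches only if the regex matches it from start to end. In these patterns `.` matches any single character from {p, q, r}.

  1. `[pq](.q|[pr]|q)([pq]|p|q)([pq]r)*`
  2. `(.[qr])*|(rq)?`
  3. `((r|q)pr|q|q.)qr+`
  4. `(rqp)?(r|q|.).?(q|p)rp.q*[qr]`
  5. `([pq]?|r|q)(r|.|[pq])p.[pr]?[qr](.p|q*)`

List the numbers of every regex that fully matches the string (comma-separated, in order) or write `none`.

1 → no match
2 → no match
3 → no match
4 → match
5 → no match

4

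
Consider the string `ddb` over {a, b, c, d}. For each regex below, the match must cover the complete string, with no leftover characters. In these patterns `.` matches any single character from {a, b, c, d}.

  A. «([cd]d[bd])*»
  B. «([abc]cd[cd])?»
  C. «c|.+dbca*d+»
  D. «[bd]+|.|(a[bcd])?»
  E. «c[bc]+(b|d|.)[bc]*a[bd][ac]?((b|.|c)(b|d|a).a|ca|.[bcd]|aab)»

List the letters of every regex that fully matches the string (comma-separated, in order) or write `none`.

A → match
B → no match
C → no match
D → match
E → no match — must start with `c`

A, D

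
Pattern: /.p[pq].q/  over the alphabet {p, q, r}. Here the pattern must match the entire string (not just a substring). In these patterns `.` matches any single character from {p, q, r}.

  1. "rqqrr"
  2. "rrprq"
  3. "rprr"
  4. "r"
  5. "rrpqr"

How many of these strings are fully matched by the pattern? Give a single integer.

1. "rqqrr" → no match — must end with "q"
2. "rrprq" → no match
3. "rprr" → no match — must end with "q"
4. "r" → no match — must end with "q"
5. "rrpqr" → no match — must end with "q"
Total matched: 0

0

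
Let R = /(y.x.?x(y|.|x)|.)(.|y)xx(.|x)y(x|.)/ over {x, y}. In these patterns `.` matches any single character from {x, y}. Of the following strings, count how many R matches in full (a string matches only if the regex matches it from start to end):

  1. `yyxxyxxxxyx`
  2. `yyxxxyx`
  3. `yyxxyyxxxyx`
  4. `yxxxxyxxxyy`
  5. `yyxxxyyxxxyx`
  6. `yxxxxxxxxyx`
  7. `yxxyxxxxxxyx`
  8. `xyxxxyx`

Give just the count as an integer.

8

1. `yyxxyxxxxyx` → match
2. `yyxxxyx` → match
3. `yyxxyyxxxyx` → match
4. `yxxxxyxxxyy` → match
5. `yyxxxyyxxxyx` → match
6. `yxxxxxxxxyx` → match
7. `yxxyxxxxxxyx` → match
8. `xyxxxyx` → match
Total matched: 8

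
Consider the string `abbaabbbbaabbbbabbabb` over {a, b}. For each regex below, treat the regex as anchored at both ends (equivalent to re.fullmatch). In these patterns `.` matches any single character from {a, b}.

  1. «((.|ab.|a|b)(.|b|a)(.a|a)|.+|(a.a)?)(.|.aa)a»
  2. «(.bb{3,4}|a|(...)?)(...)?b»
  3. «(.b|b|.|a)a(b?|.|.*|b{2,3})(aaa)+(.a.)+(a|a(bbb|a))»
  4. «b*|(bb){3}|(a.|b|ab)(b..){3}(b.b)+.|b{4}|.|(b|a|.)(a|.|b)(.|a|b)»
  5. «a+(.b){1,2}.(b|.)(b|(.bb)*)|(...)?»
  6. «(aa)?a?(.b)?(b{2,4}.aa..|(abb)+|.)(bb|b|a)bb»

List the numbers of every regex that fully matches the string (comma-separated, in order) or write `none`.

1 → no match — must end with `a`
2 → no match
3 → no match
4 → match
5 → no match
6 → no match

4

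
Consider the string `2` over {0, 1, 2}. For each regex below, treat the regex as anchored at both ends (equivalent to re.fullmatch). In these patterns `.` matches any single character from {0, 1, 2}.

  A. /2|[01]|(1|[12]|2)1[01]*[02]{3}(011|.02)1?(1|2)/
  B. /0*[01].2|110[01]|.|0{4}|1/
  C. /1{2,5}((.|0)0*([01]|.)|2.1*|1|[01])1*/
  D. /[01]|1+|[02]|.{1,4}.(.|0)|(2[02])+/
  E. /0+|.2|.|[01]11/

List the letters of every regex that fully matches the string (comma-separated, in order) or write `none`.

A → match
B → match
C → no match — must start with `1`
D → match
E → match

A, B, D, E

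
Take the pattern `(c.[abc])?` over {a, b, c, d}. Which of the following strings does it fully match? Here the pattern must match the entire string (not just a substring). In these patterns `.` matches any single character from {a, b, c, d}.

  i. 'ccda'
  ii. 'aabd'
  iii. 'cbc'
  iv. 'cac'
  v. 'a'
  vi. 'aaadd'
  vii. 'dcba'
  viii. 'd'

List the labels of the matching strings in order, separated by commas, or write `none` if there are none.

i → no match
ii → no match
iii → match
iv → match
v → no match
vi → no match
vii → no match
viii → no match

iii, iv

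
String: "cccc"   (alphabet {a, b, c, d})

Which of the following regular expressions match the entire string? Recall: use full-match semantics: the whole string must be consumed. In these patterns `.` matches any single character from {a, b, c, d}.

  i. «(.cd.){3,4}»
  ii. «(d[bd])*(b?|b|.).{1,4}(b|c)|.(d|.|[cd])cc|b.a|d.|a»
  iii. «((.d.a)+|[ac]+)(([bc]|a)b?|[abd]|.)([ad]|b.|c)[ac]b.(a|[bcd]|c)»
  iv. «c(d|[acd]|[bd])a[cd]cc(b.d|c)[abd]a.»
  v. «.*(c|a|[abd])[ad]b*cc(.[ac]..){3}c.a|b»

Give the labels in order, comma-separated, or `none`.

i → no match
ii → match
iii → no match
iv → no match
v → no match

ii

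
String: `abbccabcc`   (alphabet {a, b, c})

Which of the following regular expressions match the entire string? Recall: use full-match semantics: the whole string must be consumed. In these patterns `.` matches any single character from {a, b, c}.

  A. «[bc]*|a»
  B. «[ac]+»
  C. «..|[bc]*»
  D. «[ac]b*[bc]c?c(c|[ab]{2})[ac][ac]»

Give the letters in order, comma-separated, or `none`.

D

A → no match
B → no match
C → no match
D → match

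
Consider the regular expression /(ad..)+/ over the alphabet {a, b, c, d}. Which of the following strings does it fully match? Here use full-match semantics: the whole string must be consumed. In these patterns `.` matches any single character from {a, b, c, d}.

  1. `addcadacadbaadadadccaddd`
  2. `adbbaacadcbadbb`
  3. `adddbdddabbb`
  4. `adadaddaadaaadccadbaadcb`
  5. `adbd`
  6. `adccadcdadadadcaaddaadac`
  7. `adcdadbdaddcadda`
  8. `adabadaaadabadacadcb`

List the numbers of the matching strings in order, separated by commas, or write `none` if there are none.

1 → match
2 → no match
3 → no match
4 → match
5 → match
6 → match
7 → match
8 → match

1, 4, 5, 6, 7, 8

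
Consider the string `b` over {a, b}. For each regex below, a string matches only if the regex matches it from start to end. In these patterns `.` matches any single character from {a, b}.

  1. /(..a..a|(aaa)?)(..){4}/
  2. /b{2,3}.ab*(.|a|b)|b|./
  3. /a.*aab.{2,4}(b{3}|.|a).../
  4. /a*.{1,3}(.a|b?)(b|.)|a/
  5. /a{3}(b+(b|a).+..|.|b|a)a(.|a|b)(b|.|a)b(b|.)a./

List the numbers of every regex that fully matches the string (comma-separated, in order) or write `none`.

1 → no match
2 → match
3 → no match — must start with `a`
4 → no match
5 → no match — must start with `a`

2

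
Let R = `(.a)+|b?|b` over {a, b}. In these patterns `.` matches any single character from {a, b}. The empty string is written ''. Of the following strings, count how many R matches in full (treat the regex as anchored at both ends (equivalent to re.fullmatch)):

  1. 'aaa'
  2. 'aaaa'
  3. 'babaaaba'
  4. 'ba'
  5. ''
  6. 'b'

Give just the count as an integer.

5

1 → no match
2 → match
3 → match
4 → match
5 → match
6 → match
Total matched: 5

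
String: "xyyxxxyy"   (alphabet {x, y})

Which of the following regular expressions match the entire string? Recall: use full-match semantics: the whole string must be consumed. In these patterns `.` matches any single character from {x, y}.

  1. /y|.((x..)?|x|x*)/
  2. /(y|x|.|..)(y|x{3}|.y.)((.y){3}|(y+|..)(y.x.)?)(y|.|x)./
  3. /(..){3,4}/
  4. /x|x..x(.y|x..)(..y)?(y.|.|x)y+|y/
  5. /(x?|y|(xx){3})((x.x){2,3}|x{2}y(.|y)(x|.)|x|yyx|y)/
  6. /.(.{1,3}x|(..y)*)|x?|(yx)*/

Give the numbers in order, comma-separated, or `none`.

2, 3

1 → no match
2 → match
3 → match
4 → no match
5 → no match
6 → no match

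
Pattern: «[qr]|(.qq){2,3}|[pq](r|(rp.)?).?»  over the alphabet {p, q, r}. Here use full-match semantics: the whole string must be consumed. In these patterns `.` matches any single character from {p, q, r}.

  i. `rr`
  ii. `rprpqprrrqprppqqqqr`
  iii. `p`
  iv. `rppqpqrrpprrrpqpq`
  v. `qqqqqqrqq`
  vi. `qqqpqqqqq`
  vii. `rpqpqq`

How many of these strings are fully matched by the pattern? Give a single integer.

3

i → no match
ii → no match
iii → match
iv → no match
v → match
vi → match
vii → no match
Total matched: 3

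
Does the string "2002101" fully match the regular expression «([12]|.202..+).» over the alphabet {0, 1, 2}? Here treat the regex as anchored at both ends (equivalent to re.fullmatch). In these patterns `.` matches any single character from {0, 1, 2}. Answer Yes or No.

No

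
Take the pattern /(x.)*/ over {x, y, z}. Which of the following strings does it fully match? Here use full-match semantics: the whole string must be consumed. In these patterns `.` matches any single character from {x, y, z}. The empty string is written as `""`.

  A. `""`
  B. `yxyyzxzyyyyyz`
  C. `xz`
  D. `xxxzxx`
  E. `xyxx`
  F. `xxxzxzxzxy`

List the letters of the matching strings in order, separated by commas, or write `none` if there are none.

A, C, D, E, F

A → match
B → no match
C → match
D → match
E → match
F → match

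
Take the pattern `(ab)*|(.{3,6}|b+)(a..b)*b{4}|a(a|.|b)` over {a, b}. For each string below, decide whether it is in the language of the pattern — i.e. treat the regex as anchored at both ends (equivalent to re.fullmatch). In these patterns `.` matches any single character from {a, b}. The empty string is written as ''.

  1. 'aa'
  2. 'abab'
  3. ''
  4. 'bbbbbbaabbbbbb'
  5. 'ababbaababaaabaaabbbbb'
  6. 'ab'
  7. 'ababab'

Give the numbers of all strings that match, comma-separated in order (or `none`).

1, 2, 3, 4, 5, 6, 7

1 → match
2 → match
3 → match
4 → match
5 → match
6 → match
7 → match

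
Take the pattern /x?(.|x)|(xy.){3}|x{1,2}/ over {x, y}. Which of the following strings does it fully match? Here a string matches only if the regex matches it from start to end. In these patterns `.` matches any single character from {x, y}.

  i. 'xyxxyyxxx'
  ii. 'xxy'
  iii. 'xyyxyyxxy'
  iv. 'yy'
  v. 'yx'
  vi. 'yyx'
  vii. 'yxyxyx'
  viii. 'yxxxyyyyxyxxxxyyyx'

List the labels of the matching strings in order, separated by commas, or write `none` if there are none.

i → no match
ii → no match
iii → no match
iv → no match
v → no match
vi → no match
vii → no match
viii → no match

none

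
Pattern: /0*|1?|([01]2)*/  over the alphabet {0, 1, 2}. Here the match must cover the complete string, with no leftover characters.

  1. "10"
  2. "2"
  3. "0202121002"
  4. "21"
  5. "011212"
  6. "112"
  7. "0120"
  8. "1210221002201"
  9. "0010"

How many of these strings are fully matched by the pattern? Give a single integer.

1. "10" → no match
2. "2" → no match
3. "0202121002" → no match
4. "21" → no match
5. "011212" → no match
6. "112" → no match
7. "0120" → no match
8 → no match
9. "0010" → no match
Total matched: 0

0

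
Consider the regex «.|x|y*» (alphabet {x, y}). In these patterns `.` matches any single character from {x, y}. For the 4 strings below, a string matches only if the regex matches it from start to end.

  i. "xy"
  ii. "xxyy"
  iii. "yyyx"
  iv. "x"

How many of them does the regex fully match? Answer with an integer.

1

i → no match
ii → no match
iii → no match
iv → match
Total matched: 1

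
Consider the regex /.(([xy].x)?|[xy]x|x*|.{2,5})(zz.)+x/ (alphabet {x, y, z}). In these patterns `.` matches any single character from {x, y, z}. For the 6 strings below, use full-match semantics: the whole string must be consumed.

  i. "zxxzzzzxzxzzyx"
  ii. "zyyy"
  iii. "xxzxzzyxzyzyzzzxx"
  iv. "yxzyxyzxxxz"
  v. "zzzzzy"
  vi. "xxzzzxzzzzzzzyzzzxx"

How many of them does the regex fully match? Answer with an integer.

0

i → no match
ii. "zyyy" → no match — must end with "x"
iii → no match
iv. "yxzyxyzxxxz" → no match — must end with "x"
v. "zzzzzy" → no match — must end with "x"
vi → no match
Total matched: 0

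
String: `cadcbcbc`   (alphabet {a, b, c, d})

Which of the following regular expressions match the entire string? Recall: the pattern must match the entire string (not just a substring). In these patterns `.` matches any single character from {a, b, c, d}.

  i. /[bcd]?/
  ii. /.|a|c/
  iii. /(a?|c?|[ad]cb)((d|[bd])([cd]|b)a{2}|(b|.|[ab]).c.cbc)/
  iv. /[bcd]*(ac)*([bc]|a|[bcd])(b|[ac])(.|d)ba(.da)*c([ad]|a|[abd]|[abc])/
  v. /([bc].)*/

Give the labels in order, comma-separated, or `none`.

iii

i → no match
ii → no match
iii → match
iv → no match
v → no match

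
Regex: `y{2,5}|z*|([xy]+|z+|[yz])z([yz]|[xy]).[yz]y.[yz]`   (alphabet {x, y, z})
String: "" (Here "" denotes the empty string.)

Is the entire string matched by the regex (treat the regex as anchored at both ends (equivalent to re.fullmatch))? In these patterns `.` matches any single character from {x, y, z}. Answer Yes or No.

Yes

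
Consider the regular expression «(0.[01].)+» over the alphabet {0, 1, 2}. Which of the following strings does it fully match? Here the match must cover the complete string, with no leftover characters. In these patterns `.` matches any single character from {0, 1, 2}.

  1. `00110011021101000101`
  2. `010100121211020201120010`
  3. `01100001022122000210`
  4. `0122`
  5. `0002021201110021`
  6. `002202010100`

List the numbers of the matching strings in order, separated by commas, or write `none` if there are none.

1

1 → match
2 → no match
3 → no match
4 → no match
5 → no match
6 → no match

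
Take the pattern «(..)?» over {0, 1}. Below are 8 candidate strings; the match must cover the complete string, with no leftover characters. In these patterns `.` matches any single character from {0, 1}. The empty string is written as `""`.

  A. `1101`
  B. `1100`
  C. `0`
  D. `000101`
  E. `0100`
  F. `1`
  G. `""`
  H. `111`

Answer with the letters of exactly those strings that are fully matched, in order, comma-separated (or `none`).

G

A → no match
B → no match
C → no match
D → no match
E → no match
F → no match
G → match
H → no match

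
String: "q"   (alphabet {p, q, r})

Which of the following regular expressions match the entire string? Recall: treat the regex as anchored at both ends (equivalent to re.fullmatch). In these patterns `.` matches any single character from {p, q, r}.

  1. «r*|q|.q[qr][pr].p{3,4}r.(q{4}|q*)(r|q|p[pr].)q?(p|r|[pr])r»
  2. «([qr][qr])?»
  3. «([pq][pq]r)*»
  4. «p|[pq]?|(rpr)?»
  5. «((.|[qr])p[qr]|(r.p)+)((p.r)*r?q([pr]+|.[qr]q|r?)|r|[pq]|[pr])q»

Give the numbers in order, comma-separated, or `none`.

1 → match
2 → no match
3 → no match
4 → match
5 → no match

1, 4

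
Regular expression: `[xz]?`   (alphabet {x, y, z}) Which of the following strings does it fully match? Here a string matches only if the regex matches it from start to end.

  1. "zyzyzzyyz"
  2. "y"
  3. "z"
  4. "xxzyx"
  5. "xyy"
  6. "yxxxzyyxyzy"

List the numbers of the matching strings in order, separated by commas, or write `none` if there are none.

1 → no match
2 → no match
3 → match
4 → no match
5 → no match
6 → no match

3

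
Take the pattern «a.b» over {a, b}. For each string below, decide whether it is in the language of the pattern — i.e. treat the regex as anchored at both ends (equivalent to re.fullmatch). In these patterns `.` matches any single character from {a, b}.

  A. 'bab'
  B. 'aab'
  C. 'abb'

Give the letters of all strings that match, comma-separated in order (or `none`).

A → no match — must start with 'a'
B → match
C → match

B, C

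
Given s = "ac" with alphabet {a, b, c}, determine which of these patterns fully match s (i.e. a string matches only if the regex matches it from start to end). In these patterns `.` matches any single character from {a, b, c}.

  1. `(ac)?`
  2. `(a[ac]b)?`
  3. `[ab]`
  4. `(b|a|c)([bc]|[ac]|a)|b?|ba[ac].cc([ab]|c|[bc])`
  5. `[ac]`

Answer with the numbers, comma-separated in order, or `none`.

1 → match
2 → no match
3 → no match
4 → match
5 → no match

1, 4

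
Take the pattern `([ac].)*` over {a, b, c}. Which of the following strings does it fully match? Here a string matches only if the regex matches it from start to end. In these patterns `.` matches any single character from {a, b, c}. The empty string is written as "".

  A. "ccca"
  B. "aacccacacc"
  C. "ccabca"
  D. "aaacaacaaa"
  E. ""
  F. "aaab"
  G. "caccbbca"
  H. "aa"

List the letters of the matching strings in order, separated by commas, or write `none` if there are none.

A, B, C, D, E, F, H

A. "ccca" → match
B. "aacccacacc" → match
C. "ccabca" → match
D. "aaacaacaaa" → match
E. "" → match
F. "aaab" → match
G. "caccbbca" → no match
H. "aa" → match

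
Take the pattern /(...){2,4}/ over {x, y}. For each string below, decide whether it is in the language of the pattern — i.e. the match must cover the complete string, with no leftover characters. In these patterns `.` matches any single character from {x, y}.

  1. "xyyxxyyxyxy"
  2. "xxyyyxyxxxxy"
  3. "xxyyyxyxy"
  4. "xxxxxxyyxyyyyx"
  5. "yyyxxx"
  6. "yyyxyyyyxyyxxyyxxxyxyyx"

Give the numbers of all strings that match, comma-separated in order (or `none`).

2, 3, 5

1 → no match
2 → match
3 → match
4 → no match
5 → match
6 → no match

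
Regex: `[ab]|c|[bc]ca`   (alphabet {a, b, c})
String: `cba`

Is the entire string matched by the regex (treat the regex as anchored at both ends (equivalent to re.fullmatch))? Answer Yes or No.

No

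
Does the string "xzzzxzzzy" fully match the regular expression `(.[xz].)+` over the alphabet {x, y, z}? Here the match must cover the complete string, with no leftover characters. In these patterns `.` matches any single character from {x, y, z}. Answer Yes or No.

Yes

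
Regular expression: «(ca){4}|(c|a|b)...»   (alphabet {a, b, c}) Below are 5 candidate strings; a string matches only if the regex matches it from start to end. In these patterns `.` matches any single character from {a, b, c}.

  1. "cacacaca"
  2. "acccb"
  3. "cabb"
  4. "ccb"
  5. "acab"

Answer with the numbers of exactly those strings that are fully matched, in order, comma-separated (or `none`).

1. "cacacaca" → match
2. "acccb" → no match
3. "cabb" → match
4. "ccb" → no match
5. "acab" → match

1, 3, 5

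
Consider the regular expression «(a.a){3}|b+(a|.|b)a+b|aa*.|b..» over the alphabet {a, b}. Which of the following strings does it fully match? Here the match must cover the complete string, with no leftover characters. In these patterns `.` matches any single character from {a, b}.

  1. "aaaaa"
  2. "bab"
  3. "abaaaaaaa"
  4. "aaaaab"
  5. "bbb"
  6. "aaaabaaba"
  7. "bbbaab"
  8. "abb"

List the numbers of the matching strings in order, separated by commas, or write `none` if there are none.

1, 2, 3, 4, 5, 6, 7

1. "aaaaa" → match
2. "bab" → match
3. "abaaaaaaa" → match
4. "aaaaab" → match
5. "bbb" → match
6. "aaaabaaba" → match
7. "bbbaab" → match
8. "abb" → no match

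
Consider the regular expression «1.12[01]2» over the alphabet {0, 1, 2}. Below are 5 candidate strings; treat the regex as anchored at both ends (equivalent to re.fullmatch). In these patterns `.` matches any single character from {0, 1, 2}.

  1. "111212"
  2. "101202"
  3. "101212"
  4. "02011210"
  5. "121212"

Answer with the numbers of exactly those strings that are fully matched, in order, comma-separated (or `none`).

1 → match
2 → match
3 → match
4 → no match — must start with "1"
5 → match

1, 2, 3, 5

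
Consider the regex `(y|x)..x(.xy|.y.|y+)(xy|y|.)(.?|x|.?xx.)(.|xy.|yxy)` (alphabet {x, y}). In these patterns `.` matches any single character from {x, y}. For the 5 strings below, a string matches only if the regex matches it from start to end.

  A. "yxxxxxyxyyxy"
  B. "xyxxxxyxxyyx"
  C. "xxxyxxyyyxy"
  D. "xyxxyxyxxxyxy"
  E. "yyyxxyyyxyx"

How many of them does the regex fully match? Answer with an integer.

A. "yxxxxxyxyyxy" → match
B. "xyxxxxyxxyyx" → no match
C. "xxxyxxyyyxy" → no match
D → match
E. "yyyxxyyyxyx" → match
Total matched: 3

3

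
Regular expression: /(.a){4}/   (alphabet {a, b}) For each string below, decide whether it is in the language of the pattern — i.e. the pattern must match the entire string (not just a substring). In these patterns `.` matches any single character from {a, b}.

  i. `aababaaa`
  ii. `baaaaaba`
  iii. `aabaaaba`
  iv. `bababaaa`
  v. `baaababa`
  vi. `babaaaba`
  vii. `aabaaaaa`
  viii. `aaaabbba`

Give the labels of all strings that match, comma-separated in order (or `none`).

i, ii, iii, iv, v, vi, vii

i. `aababaaa` → match
ii. `baaaaaba` → match
iii. `aabaaaba` → match
iv. `bababaaa` → match
v. `baaababa` → match
vi. `babaaaba` → match
vii. `aabaaaaa` → match
viii. `aaaabbba` → no match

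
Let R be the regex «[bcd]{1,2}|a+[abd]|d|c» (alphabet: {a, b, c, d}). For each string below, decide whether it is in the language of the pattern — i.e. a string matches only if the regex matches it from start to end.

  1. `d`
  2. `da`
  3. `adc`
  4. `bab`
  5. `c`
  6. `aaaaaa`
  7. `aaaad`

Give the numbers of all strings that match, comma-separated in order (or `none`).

1. `d` → match
2. `da` → no match
3. `adc` → no match
4. `bab` → no match
5. `c` → match
6. `aaaaaa` → match
7. `aaaad` → match

1, 5, 6, 7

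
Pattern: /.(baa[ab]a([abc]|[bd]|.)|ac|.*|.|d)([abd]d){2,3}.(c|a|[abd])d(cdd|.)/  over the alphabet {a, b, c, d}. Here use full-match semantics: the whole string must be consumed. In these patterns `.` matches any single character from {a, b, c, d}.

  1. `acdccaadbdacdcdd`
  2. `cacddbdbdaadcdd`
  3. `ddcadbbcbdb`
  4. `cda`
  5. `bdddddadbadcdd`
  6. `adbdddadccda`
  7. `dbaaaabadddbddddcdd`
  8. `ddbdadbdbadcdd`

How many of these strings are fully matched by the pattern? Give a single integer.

1 → match
2 → match
3 → no match
4 → no match
5 → match
6 → match
7 → match
8 → match
Total matched: 6

6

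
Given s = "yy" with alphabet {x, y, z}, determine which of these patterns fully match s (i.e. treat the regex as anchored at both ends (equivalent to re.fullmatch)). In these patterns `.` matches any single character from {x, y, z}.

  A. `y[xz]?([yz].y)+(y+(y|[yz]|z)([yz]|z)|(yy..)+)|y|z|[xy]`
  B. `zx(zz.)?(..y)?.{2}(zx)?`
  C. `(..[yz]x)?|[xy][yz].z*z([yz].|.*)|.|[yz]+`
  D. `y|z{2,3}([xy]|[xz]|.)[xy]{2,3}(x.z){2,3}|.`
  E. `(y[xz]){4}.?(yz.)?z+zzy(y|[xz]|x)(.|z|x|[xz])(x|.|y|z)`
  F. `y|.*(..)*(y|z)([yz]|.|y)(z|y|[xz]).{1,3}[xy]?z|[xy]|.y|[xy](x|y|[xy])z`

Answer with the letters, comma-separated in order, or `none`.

A → no match
B → no match — must start with "zx"
C → match
D → no match
E → no match
F → match

C, F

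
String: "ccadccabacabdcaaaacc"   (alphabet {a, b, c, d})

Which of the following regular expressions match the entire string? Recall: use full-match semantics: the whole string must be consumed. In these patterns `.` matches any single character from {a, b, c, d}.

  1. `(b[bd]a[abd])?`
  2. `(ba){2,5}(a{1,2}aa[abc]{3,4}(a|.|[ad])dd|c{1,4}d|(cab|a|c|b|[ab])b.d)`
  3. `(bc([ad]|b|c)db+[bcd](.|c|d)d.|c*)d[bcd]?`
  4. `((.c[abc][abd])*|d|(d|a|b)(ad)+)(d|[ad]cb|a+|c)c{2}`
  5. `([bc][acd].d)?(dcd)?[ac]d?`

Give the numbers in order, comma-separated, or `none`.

4

1 → no match
2 → no match — must start with "ba"
3 → no match
4 → match
5 → no match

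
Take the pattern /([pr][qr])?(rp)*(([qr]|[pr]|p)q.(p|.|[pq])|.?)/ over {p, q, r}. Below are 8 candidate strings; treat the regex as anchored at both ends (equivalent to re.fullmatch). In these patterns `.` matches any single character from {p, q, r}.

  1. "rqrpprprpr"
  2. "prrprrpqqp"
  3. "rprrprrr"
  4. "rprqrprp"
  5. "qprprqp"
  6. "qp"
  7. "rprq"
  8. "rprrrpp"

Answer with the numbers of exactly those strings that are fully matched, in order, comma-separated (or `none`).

none

1. "rqrpprprpr" → no match
2. "prrprrpqqp" → no match
3. "rprrprrr" → no match
4. "rprqrprp" → no match
5. "qprprqp" → no match
6. "qp" → no match
7. "rprq" → no match
8. "rprrrpp" → no match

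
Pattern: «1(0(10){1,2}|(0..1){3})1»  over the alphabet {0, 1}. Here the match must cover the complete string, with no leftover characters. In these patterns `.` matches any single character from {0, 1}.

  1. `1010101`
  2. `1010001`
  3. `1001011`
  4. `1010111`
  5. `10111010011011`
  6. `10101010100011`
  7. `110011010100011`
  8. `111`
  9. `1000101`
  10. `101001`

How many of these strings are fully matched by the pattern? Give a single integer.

2

1 → match
2 → no match
3 → no match
4 → no match
5 → no match
6 → match
7 → no match
8 → no match
9 → no match
10 → no match
Total matched: 2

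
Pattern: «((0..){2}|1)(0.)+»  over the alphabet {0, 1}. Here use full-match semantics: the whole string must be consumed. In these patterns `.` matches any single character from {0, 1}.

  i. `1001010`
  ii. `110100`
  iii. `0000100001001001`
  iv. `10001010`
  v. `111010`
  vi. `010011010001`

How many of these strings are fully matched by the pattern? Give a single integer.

i. `1001010` → no match
ii. `110100` → no match
iii → no match
iv. `10001010` → no match
v. `111010` → no match
vi. `010011010001` → match
Total matched: 1

1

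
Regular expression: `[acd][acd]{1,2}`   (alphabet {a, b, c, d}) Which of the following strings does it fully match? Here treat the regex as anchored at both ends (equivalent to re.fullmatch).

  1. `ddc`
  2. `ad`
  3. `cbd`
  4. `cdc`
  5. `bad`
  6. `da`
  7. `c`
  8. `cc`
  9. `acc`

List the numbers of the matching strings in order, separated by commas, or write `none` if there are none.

1, 2, 4, 6, 8, 9

1. `ddc` → match
2. `ad` → match
3. `cbd` → no match
4. `cdc` → match
5. `bad` → no match
6. `da` → match
7. `c` → no match
8. `cc` → match
9. `acc` → match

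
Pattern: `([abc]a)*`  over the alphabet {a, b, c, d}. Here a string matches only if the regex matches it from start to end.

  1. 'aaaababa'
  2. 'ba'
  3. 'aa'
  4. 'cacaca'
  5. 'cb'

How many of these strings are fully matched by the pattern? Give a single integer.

4

1 → match
2 → match
3 → match
4 → match
5 → no match
Total matched: 4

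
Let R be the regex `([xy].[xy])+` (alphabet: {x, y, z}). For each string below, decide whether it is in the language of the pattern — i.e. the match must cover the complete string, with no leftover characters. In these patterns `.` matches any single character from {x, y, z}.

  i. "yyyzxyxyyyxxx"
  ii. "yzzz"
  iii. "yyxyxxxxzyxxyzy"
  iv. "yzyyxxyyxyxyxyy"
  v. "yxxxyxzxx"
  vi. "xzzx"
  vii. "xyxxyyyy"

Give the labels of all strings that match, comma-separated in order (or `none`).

i → no match
ii → no match
iii → no match
iv → match
v → no match
vi → no match
vii → no match

iv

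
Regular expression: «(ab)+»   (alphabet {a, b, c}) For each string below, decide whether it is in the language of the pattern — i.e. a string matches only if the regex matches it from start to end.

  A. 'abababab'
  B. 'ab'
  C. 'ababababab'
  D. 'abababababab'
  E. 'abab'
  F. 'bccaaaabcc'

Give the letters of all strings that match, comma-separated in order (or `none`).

A, B, C, D, E

A → match
B → match
C → match
D → match
E → match
F → no match — must start with 'ab'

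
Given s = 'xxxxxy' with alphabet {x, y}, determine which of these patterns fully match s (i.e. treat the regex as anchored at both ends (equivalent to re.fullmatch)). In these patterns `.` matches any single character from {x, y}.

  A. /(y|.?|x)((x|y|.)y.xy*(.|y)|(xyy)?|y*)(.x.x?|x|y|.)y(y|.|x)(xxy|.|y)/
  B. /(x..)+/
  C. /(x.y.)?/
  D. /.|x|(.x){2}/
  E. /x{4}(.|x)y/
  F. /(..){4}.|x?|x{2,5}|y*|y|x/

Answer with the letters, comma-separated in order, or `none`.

B, E

A → no match
B → match
C → no match
D → no match
E → match
F → no match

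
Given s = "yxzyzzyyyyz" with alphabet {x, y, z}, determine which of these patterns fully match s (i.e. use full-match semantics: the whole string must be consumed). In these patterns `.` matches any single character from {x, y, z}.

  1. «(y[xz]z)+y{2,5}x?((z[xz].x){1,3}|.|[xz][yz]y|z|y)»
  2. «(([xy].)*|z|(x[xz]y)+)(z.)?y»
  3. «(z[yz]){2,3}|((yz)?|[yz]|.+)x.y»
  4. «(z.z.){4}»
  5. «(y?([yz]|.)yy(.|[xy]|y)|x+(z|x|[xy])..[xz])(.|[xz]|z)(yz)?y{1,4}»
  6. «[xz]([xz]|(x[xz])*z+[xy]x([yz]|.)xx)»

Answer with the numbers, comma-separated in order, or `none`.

1 → match
2 → no match — must end with "y"
3 → no match
4 → no match — must start with "z"
5 → no match — must end with "y"
6 → no match

1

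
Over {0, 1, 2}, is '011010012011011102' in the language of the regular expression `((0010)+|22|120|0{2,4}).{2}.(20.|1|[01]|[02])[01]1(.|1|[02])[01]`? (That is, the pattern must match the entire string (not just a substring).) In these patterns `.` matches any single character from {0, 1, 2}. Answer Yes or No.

No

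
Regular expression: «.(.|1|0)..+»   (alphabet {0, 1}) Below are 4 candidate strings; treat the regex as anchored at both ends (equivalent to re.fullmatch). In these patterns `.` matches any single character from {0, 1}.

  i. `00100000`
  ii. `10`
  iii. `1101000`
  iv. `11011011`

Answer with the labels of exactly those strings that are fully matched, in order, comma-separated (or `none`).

i, iii, iv

i → match
ii → no match
iii → match
iv → match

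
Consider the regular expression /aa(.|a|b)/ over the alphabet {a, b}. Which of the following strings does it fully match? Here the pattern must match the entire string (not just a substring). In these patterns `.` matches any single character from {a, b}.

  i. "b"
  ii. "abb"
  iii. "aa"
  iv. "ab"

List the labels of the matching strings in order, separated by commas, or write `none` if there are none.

i → no match — must start with "aa"
ii → no match — must start with "aa"
iii → no match
iv → no match — must start with "aa"

none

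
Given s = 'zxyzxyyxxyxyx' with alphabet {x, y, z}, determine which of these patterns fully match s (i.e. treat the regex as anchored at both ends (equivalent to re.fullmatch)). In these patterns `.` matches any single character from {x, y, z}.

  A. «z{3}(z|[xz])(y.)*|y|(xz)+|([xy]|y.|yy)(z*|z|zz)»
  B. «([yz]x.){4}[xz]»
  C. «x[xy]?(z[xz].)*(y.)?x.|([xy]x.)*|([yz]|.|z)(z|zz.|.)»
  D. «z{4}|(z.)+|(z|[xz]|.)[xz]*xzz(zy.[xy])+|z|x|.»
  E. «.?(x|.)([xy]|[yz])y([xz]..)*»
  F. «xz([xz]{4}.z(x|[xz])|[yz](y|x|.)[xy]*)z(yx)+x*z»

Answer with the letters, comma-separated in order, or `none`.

A → no match
B → match
C → no match
D → no match
E → no match
F → no match — must start with 'xz'

B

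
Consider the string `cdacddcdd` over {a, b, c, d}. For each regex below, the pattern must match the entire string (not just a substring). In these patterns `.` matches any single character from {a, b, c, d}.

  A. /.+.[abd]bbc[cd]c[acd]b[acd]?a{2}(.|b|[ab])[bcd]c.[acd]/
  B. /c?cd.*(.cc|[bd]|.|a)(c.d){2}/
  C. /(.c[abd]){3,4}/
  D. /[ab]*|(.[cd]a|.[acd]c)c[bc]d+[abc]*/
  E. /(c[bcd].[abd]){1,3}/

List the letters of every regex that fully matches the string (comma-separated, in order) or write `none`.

A → no match
B → match
C → no match
D → no match
E → no match

B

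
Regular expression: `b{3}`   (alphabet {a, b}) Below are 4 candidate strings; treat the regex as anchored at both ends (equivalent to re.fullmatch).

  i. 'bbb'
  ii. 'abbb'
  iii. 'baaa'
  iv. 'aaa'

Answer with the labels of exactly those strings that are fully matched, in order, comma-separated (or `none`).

i

i → match
ii → no match — must start with 'b'
iii → no match — must end with 'b'
iv → no match — must start with 'b'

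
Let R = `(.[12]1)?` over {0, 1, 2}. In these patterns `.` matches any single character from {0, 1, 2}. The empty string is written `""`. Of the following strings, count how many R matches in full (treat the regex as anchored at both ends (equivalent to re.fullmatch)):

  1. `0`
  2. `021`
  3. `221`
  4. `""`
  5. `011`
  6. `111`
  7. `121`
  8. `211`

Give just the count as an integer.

1 → no match
2 → match
3 → match
4 → match
5 → match
6 → match
7 → match
8 → match
Total matched: 7

7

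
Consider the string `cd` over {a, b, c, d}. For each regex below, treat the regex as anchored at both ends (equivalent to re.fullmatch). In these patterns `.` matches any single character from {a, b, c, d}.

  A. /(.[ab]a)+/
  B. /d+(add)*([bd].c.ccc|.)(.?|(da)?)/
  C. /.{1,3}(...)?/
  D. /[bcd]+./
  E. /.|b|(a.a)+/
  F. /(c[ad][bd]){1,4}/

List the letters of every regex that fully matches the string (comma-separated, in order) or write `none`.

C, D

A → no match — must end with `a`
B → no match — must start with `d`
C → match
D → match
E → no match
F → no match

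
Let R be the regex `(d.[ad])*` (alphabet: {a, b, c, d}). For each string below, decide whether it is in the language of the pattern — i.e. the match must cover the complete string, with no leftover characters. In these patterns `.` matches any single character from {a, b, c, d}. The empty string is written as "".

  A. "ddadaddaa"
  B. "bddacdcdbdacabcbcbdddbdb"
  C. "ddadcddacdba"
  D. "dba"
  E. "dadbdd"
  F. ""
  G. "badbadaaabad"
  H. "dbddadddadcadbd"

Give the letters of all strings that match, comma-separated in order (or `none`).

A, D, F, H

A. "ddadaddaa" → match
B → no match
C. "ddadcddacdba" → no match
D. "dba" → match
E. "dadbdd" → no match
F. "" → match
G. "badbadaaabad" → no match
H → match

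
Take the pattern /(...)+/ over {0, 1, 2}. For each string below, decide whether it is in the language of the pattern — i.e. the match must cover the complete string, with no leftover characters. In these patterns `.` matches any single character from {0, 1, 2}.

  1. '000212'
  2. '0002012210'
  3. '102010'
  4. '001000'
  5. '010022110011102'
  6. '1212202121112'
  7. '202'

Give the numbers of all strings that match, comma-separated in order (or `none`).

1, 3, 4, 5, 7

1 → match
2 → no match
3 → match
4 → match
5 → match
6 → no match
7 → match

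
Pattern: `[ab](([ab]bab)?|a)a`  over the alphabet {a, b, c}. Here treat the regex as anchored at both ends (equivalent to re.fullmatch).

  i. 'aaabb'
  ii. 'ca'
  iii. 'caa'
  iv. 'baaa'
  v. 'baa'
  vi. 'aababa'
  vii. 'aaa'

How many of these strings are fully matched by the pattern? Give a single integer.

i → no match — must end with 'a'
ii → no match
iii → no match
iv → no match
v → match
vi → match
vii → match
Total matched: 3

3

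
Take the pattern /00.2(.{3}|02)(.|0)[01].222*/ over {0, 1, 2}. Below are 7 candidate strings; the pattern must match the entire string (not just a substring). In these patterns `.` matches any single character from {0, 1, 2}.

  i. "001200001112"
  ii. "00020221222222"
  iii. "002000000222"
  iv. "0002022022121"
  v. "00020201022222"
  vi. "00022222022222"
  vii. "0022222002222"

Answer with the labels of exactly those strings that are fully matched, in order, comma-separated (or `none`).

ii, v, vi, vii

i. "001200001112" → no match
ii → match
iii. "002000000222" → no match
iv → no match
v → match
vi → match
vii → match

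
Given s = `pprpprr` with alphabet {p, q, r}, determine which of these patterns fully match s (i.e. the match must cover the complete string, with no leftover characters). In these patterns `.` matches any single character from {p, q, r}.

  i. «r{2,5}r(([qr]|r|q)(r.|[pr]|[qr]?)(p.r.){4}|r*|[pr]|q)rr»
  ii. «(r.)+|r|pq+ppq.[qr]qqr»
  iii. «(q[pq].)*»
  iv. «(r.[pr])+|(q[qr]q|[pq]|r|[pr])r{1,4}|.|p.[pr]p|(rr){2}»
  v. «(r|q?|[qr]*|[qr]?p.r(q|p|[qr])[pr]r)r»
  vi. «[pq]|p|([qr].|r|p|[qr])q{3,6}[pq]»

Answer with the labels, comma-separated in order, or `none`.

v

i → no match — must start with `r`
ii → no match
iii → no match
iv → no match
v → match
vi → no match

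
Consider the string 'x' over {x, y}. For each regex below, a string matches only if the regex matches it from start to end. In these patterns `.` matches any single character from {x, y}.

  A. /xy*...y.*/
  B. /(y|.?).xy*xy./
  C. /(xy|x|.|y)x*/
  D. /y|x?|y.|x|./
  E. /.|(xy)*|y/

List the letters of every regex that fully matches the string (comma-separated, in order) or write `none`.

A → no match
B → no match
C → match
D → match
E → match

C, D, E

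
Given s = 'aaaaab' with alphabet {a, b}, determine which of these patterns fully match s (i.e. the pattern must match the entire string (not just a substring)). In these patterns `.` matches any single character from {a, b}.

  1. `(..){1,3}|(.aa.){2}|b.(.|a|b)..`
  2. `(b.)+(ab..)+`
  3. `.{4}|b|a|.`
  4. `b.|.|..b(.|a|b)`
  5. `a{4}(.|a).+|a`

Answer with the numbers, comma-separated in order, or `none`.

1, 5

1 → match
2 → no match — must start with 'b'
3 → no match
4 → no match
5 → match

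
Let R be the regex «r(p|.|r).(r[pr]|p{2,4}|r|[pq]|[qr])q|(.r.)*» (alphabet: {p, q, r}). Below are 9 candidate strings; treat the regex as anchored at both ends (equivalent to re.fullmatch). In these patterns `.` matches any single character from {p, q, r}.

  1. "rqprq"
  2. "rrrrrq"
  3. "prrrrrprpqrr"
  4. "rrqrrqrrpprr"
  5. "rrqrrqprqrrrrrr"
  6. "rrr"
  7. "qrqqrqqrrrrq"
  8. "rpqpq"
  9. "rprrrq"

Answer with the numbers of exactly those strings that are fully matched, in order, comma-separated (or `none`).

1 → match
2 → match
3 → match
4 → match
5 → match
6 → match
7 → match
8 → match
9 → match

1, 2, 3, 4, 5, 6, 7, 8, 9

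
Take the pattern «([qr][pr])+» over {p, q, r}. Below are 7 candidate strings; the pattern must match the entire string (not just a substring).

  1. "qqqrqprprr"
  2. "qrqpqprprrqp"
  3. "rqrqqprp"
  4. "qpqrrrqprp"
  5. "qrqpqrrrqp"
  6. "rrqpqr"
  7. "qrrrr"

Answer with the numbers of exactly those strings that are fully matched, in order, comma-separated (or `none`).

1 → no match
2 → match
3 → no match
4 → match
5 → match
6 → match
7 → no match

2, 4, 5, 6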